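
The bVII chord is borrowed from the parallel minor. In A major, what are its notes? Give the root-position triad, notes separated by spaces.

Scale degree 7 in A major is G#. bVII uses the lowered form, G, taken from A minor. Building the major chord from the parallel minor on G: G–B–D.

G B D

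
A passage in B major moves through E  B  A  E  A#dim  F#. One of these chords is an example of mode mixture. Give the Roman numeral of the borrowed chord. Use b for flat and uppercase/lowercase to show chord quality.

In B major the diatonic chords are B, C#m, D#m, E, F#, G#m, A#dim. E, B, A#dim and F# all belong to that set. But A (A–C#–E) is foreign: the diatonic vii° on degree 7 is A#dim, whereas A comes from B minor. It is labeled bVII.

bVII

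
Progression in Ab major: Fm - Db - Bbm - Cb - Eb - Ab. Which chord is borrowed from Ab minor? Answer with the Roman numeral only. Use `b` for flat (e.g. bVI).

The diatonic triads in Ab major are Ab, Bbm, Cm, Db, Eb, Fm, Gdim. Fm, Db, Bbm, Eb and Ab all belong to that set. Cb (Cb–Eb–Gb) is not: scale degree 3 in Ab major carries Cm (iii). In Ab minor the chord on that degree is Cb, so here it functions as bIII, borrowed from the parallel minor.

bIII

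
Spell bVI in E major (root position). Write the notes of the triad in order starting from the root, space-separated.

bVI is built on the lowered scale degree 6. In E major degree 6 is C#; lowered it becomes C. Stacking thirds in E minor on C gives C–E–G.

C E G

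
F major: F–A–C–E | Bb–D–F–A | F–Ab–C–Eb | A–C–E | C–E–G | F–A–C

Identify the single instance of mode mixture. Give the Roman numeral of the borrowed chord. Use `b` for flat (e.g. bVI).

i7

The diatonic triads in F major are F, Gm, Am, Bb, C, Dm, Edim. F–A–C–E = Fmaj7, Bb–D–F–A = Bbmaj7, A–C–E = Am, C–E–G = C and F–A–C = F all belong to that set. F–Ab–C–Eb is not: scale degree 1 in F major carries F (I). In F minor the chord on that degree is Fm7, so here it functions as i7, borrowed from the parallel minor.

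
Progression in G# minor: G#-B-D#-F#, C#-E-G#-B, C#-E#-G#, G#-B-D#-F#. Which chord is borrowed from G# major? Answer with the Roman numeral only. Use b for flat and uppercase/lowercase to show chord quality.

IV

The diatonic triads in G# minor (with V from harmonic minor) are G#m, A#dim, B, C#m, D#, E, F#. G#–B–D#–F# = G#m7 and C#–E–G#–B = C#m7 are both diatonic. C#–E#–G# doesn't fit — on degree 4 G# minor would have C#m (iv). C# is the degree-4 chord of G# major, so it is the borrowed IV.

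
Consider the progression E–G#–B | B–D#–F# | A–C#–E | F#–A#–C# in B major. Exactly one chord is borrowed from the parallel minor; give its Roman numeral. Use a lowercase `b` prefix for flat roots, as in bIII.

The diatonic triads in B major are B, C#m, D#m, E, F#, G#m, A#dim. Of the given chords, E–G#–B = E, B–D#–F# = B and F#–A#–C# = F# are diatonic. A–C#–E doesn't fit — on degree 7 B major would have A#dim (vii°). A is the degree-7 chord of B minor, so it is the borrowed bVII.

bVII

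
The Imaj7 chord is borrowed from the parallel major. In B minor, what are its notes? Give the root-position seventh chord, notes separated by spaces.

B D# F# A#

The root, B, is scale degree 1 — the same note in B minor and B major; only the chord quality changes. In B major the chord on B is B–D#–F#–A#.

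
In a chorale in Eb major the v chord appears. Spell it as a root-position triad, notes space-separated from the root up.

Bb Db F

v is built on scale degree 5, which is Bb in both Eb major and its parallel. Stacking thirds in Eb minor on Bb gives Bb–Db–F.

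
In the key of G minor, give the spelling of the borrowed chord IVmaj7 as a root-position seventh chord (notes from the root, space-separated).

IVmaj7 is built on scale degree 4, which is C in both G minor and its parallel. Building the major-seventh chord from the parallel major on C: C–E–G–B.

C E G B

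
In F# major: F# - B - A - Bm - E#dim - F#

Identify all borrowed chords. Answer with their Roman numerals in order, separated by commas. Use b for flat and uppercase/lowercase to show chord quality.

bIII, iv

The diatonic triads in F# major are F#, G#m, A#m, B, C#, D#m, E#dim. F#, B and E#dim are all diatonic. A (A–C#–E) is not: scale degree 3 in F# major carries A#m (iii). In F# minor the chord on that degree is A, so here it functions as bIII, borrowed from the parallel minor. Bm (B–D–F#) doesn't fit — on degree 4 F# major would have B (IV). Bm is the degree-4 chord of F# minor, so it is the borrowed iv.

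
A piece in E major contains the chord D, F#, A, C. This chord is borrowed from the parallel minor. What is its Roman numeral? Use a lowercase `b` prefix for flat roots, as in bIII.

bVII7

The root D is the lowered 7th scale degree — diatonically E major has D# there. The diatonic chord on degree 7 would be D#dim (vii°), but D–F#–A–C is the dominant-seventh chord from E minor. As a borrowed chord it is labeled bVII7.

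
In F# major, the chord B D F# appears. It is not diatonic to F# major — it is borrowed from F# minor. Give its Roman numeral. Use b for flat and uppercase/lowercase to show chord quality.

The root B is the diatonic 4th degree of F# major; the borrowing shows in the chord quality. B–D–F# is a minor chord — the form found in F# minor, not the diatonic IV (B). Borrowed into F# major it is written iv.

iv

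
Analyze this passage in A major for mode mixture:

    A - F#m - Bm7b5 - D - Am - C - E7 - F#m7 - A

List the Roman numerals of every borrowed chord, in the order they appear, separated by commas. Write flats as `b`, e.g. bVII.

A major has the diatonic set A, Bm, C#m, D, E, F#m, G#dim. A, F#m, D, E7 and F#m7 are all diatonic. Bm7b5 (B–D–F–A) doesn't fit — on degree 2 A major would have Bm (ii). Bm7b5 is the degree-2 chord of A minor, so it is the borrowed iiø7. But Am (A–C–E) is foreign: the diatonic I on degree 1 is A, whereas Am comes from A minor. It is labeled i. C (C–E–G) is not: scale degree 3 in A major carries C#m (iii). In A minor the chord on that degree is C, so here it functions as bIII, borrowed from the parallel minor.

iiø7, i, bIII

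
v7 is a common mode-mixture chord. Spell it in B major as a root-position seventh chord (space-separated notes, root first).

The root, F#, is scale degree 5 — the same note in B major and B minor; only the chord quality changes. Building the minor-seventh chord from the parallel minor on F#: F#–A–C#–E.

F# A C# E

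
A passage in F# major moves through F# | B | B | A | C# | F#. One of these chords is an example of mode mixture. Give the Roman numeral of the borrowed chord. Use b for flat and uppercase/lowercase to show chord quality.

bIII

In F# major the diatonic chords are F#, G#m, A#m, B, C#, D#m, E#dim. F#, B and C# all belong to that set. But A (A–C#–E) is foreign: the diatonic iii on degree 3 is A#m, whereas A comes from F# minor. It is labeled bIII.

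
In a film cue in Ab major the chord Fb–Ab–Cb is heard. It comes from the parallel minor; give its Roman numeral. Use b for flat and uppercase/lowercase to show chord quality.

bVI

The root Fb is the lowered 6th scale degree — diatonically Ab major has F there. Fb–Ab–Cb is a major chord — the form found in Ab minor, not the diatonic vi (Fm). Borrowed into Ab major it is written bVI.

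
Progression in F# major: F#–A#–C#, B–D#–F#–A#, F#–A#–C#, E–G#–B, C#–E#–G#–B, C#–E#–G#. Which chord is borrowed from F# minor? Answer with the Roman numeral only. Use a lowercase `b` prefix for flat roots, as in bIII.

bVII

The diatonic triads in F# major are F#, G#m, A#m, B, C#, D#m, E#dim. Of the given chords, F#–A#–C# = F#, B–D#–F#–A# = Bmaj7, C#–E#–G#–B = C#7 and C#–E#–G# = C# are diatonic. E–G#–B is not: scale degree 7 in F# major carries E#dim (vii°). In F# minor the chord on that degree is E, so here it functions as bVII, borrowed from the parallel minor.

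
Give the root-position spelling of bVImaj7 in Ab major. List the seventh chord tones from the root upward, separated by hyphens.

Fb-Ab-Cb-Eb

Scale degree 6 in Ab major is F. bVImaj7 uses the lowered form, Fb, taken from Ab minor. Stacking thirds in Ab minor on Fb gives Fb–Ab–Cb–Eb.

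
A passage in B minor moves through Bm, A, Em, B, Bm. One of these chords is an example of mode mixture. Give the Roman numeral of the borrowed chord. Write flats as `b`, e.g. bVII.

B minor has the diatonic set Bm, C#dim, D, Em, F#, G, A (with V from harmonic minor). Bm, A and Em are all diatonic. But B (B–D#–F#) is foreign: the diatonic i on degree 1 is Bm, whereas B comes from B major. It is labeled I.

I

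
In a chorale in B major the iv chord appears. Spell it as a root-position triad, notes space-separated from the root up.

E G B

iv is built on scale degree 4, which is E in both B major and its parallel. Building the minor chord from the parallel minor on E: E–G–B.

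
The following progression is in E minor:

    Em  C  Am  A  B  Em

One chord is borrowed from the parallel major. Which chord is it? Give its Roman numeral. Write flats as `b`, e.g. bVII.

IV

E minor has the diatonic set Em, F#dim, G, Am, B, C, D (with V from harmonic minor). Of the given chords, Em, C, Am and B are diatonic. A (A–C#–E) is not: scale degree 4 in E minor carries Am (iv). In E major the chord on that degree is A, so here it functions as IV, borrowed from the parallel major.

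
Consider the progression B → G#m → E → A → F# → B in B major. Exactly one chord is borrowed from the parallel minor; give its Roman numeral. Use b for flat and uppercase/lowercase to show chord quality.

In B major the diatonic chords are B, C#m, D#m, E, F#, G#m, A#dim. Of the given chords, B, G#m, E and F# are diatonic. A (A–C#–E) doesn't fit — on degree 7 B major would have A#dim (vii°). A is the degree-7 chord of B minor, so it is the borrowed bVII.

bVII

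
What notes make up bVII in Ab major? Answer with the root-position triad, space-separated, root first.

Gb Bb Db

bVII is built on the lowered scale degree 7. In Ab major degree 7 is G; lowered it becomes Gb. Stacking thirds in Ab minor on Gb gives Gb–Bb–Db.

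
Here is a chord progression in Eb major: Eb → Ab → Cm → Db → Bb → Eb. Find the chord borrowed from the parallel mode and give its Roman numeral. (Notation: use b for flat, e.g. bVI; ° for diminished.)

Eb major has the diatonic set Eb, Fm, Gm, Ab, Bb, Cm, Ddim. Eb, Ab, Cm and Bb all belong to that set. Db (Db–F–Ab) is not: scale degree 7 in Eb major carries Ddim (vii°). In Eb minor the chord on that degree is Db, so here it functions as bVII, borrowed from the parallel minor.

bVII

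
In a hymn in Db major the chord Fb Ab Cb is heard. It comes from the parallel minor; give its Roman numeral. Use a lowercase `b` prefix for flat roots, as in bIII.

The root Fb is the lowered 3rd scale degree — diatonically Db major has F there. The diatonic chord on degree 3 would be Fm (iii), but Fb–Ab–Cb is the major chord from Db minor. As a borrowed chord it is labeled bIII.

bIII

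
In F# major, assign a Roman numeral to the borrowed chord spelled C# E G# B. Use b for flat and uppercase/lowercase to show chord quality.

v7

The root C# is the diatonic 5th degree of F# major; the borrowing shows in the chord quality. Diatonically F# major has C# (V) on that degree; C#–E–G#–B is instead the minor-seventh chord native to F# minor, so it takes the label v7.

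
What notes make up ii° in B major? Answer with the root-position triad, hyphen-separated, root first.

ii° is built on scale degree 2, which is C# in both B major and its parallel. Building the diminished chord from the parallel minor on C#: C#–E–G.

C#-E-G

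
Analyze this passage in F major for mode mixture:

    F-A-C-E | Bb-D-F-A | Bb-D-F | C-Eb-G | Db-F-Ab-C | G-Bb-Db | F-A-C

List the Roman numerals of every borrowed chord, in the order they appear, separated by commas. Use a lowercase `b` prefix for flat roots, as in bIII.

v, bVImaj7, ii°

In F major the diatonic chords are F, Gm, Am, Bb, C, Dm, Edim. F–A–C–E = Fmaj7, Bb–D–F–A = Bbmaj7, Bb–D–F = Bb and F–A–C = F are all diatonic. But C–Eb–G is foreign: the diatonic V on degree 5 is C, whereas Cm comes from F minor. It is labeled v. Db–F–Ab–C doesn't fit — on degree 6 F major would have Dm (vi). Dbmaj7 is the degree-6 chord of F minor, so it is the borrowed bVImaj7. But G–Bb–Db is foreign: the diatonic ii on degree 2 is Gm, whereas Gdim comes from F minor. It is labeled ii°.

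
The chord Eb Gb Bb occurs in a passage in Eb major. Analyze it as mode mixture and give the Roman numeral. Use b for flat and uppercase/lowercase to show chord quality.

The root Eb is the diatonic 1st degree of Eb major; the borrowing shows in the chord quality. The diatonic chord on degree 1 would be Eb (I), but Eb–Gb–Bb is the minor chord from Eb minor. As a borrowed chord it is labeled i.

i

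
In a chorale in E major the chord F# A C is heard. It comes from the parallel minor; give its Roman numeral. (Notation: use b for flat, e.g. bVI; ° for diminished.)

F# is scale degree 2 in E major. The diatonic chord on degree 2 would be F#m (ii), but F#–A–C is the diminished chord from E minor. As a borrowed chord it is labeled ii°.

ii°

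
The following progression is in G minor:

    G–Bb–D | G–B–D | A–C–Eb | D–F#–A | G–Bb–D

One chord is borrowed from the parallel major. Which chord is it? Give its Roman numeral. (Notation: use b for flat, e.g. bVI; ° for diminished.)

G minor has the diatonic set Gm, Adim, Bb, Cm, D, Eb, F (with V from harmonic minor). G–Bb–D = Gm, A–C–Eb = Adim and D–F#–A = D are all diatonic. G–B–D is not: scale degree 1 in G minor carries Gm (i). In G major the chord on that degree is G, so here it functions as I, borrowed from the parallel major.

I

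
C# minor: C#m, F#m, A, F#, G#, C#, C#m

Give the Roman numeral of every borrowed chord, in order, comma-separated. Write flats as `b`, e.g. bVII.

In C# minor (with V from harmonic minor) the diatonic chords are C#m, D#dim, E, F#m, G#, A, B. C#m, F#m, A and G# are all diatonic. F# (F#–A#–C#) doesn't fit — on degree 4 C# minor would have F#m (iv). F# is the degree-4 chord of C# major, so it is the borrowed IV. C# (C#–E#–G#) doesn't fit — on degree 1 C# minor would have C#m (i). C# is the degree-1 chord of C# major, so it is the borrowed I.

IV, I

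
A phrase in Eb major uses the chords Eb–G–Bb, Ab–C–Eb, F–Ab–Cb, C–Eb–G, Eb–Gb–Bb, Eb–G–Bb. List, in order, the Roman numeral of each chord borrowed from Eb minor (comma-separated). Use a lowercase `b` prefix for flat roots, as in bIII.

ii°, i

In Eb major the diatonic chords are Eb, Fm, Gm, Ab, Bb, Cm, Ddim. Eb–G–Bb = Eb, Ab–C–Eb = Ab and C–Eb–G = Cm are all diatonic. But F–Ab–Cb is foreign: the diatonic ii on degree 2 is Fm, whereas Fdim comes from Eb minor. It is labeled ii°. But Eb–Gb–Bb is foreign: the diatonic I on degree 1 is Eb, whereas Ebm comes from Eb minor. It is labeled i.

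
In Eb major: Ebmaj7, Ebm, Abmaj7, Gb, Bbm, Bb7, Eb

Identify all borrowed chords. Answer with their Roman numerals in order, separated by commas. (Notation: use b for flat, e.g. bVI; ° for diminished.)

Eb major has the diatonic set Eb, Fm, Gm, Ab, Bb, Cm, Ddim. Ebmaj7, Abmaj7, Bb7 and Eb are all diatonic. Ebm (Eb–Gb–Bb) doesn't fit — on degree 1 Eb major would have Eb (I). Ebm is the degree-1 chord of Eb minor, so it is the borrowed i. Gb (Gb–Bb–Db) doesn't fit — on degree 3 Eb major would have Gm (iii). Gb is the degree-3 chord of Eb minor, so it is the borrowed bIII. But Bbm (Bb–Db–F) is foreign: the diatonic V on degree 5 is Bb, whereas Bbm comes from Eb minor. It is labeled v.

i, bIII, v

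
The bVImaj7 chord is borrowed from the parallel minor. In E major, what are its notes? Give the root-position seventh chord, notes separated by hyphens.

C-E-G-B

bVImaj7 is built on the lowered scale degree 6. In E major degree 6 is C#; lowered it becomes C. Stacking thirds in E minor on C gives C–E–G–B.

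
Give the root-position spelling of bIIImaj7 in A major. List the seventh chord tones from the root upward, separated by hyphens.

C-E-G-B

bIIImaj7 is built on the lowered scale degree 3. In A major degree 3 is C#; lowered it becomes C. Stacking thirds in A minor on C gives C–E–G–B.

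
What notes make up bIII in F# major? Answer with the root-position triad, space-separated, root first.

The root of bIII is the lowered 3rd degree: A# becomes A. Building the major chord from the parallel minor on A: A–C#–E.

A C# E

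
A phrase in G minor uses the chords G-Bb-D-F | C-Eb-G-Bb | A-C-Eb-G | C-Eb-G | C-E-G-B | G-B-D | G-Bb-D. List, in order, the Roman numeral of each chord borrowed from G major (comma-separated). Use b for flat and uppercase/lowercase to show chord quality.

The diatonic triads in G minor (with V from harmonic minor) are Gm, Adim, Bb, Cm, D, Eb, F. G–Bb–D–F = Gm7, C–Eb–G–Bb = Cm7, A–C–Eb–G = Am7b5, C–Eb–G = Cm and G–Bb–D = Gm all belong to that set. C–E–G–B doesn't fit — on degree 4 G minor would have Cm (iv). Cmaj7 is the degree-4 chord of G major, so it is the borrowed IVmaj7. But G–B–D is foreign: the diatonic i on degree 1 is Gm, whereas G comes from G major. It is labeled I.

IVmaj7, I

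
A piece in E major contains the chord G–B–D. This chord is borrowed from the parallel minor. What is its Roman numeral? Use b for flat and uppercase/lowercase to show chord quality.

G is the lowered form of scale degree 3 in E major (the diatonic degree 3 is G#). Diatonically E major has G#m (iii) on that degree; G–B–D is instead the major chord native to E minor, so it takes the label bIII.

bIII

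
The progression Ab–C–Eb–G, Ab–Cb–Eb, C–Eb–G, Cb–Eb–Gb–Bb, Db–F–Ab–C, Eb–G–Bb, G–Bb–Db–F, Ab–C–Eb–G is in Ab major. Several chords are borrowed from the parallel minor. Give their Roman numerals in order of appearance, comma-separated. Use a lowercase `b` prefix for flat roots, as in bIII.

i, bIIImaj7

Ab major has the diatonic set Ab, Bbm, Cm, Db, Eb, Fm, Gdim. Ab–C–Eb–G = Abmaj7, C–Eb–G = Cm, Db–F–Ab–C = Dbmaj7, Eb–G–Bb = Eb and G–Bb–Db–F = Gm7b5 all belong to that set. But Ab–Cb–Eb is foreign: the diatonic I on degree 1 is Ab, whereas Abm comes from Ab minor. It is labeled i. Cb–Eb–Gb–Bb is not: scale degree 3 in Ab major carries Cm (iii). In Ab minor the chord on that degree is Cbmaj7, so here it functions as bIIImaj7, borrowed from the parallel minor.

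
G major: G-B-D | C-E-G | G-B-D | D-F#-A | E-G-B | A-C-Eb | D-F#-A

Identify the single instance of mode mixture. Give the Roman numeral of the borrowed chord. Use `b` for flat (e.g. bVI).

ii°

G major has the diatonic set G, Am, Bm, C, D, Em, F#dim. G–B–D = G, C–E–G = C, D–F#–A = D and E–G–B = Em all belong to that set. A–C–Eb is not: scale degree 2 in G major carries Am (ii). In G minor the chord on that degree is Adim, so here it functions as ii°, borrowed from the parallel minor.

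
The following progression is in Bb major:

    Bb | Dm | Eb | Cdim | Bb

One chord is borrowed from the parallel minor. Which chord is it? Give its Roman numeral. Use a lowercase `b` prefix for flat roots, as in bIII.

In Bb major the diatonic chords are Bb, Cm, Dm, Eb, F, Gm, Adim. Of the given chords, Bb, Dm and Eb are diatonic. Cdim (C–Eb–Gb) doesn't fit — on degree 2 Bb major would have Cm (ii). Cdim is the degree-2 chord of Bb minor, so it is the borrowed ii°.

ii°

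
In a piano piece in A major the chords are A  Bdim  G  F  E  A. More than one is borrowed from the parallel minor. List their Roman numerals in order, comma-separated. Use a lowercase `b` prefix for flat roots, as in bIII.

A major has the diatonic set A, Bm, C#m, D, E, F#m, G#dim. A and E both belong to that set. Bdim (B–D–F) doesn't fit — on degree 2 A major would have Bm (ii). Bdim is the degree-2 chord of A minor, so it is the borrowed ii°. But G (G–B–D) is foreign: the diatonic vii° on degree 7 is G#dim, whereas G comes from A minor. It is labeled bVII. F (F–A–C) doesn't fit — on degree 6 A major would have F#m (vi). F is the degree-6 chord of A minor, so it is the borrowed bVI.

ii°, bVII, bVI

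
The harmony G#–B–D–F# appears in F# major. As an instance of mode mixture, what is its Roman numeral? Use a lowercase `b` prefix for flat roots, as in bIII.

iiø7

The root G# is the diatonic 2nd degree of F# major; the borrowing shows in the chord quality. Diatonically F# major has G#m (ii) on that degree; G#–B–D–F# is instead the half-diminished-seventh chord native to F# minor, so it takes the label iiø7.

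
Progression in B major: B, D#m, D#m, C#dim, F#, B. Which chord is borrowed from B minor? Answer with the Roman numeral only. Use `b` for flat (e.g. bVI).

ii°

B major has the diatonic set B, C#m, D#m, E, F#, G#m, A#dim. Of the given chords, B, D#m and F# are diatonic. But C#dim (C#–E–G) is foreign: the diatonic ii on degree 2 is C#m, whereas C#dim comes from B minor. It is labeled ii°.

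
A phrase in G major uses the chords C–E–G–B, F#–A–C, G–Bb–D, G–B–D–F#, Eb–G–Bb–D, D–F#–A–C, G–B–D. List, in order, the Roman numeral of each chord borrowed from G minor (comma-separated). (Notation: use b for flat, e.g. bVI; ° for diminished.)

i, bVImaj7

In G major the diatonic chords are G, Am, Bm, C, D, Em, F#dim. C–E–G–B = Cmaj7, F#–A–C = F#dim, G–B–D–F# = Gmaj7, D–F#–A–C = D7 and G–B–D = G are all diatonic. G–Bb–D is not: scale degree 1 in G major carries G (I). In G minor the chord on that degree is Gm, so here it functions as i, borrowed from the parallel minor. Eb–G–Bb–D is not: scale degree 6 in G major carries Em (vi). In G minor the chord on that degree is Ebmaj7, so here it functions as bVImaj7, borrowed from the parallel minor.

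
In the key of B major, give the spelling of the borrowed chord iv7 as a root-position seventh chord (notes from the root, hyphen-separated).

E-G-B-D

iv7 is built on scale degree 4, which is E in both B major and its parallel. Building the minor-seventh chord from the parallel minor on E: E–G–B–D.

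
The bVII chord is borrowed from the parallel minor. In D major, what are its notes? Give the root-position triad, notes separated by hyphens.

The root of bVII is the lowered 7th degree: C# becomes C. Stacking thirds in D minor on C gives C–E–G.

C-E-G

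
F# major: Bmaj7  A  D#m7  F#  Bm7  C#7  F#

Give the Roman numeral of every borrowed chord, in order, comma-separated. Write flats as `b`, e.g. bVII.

F# major has the diatonic set F#, G#m, A#m, B, C#, D#m, E#dim. Bmaj7, D#m7, F# and C#7 are all diatonic. But A (A–C#–E) is foreign: the diatonic iii on degree 3 is A#m, whereas A comes from F# minor. It is labeled bIII. Bm7 (B–D–F#–A) is not: scale degree 4 in F# major carries B (IV). In F# minor the chord on that degree is Bm7, so here it functions as iv7, borrowed from the parallel minor.

bIII, iv7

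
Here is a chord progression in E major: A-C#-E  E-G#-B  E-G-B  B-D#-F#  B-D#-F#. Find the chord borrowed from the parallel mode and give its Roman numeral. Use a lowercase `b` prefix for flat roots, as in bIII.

E major has the diatonic set E, F#m, G#m, A, B, C#m, D#dim. A–C#–E = A, E–G#–B = E and B–D#–F# = B are all diatonic. But E–G–B is foreign: the diatonic I on degree 1 is E, whereas Em comes from E minor. It is labeled i.

i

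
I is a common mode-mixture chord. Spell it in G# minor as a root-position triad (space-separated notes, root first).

G# B# D#

I is built on scale degree 1, which is G# in both G# minor and its parallel. Stacking thirds in G# major on G# gives G#–B#–D#.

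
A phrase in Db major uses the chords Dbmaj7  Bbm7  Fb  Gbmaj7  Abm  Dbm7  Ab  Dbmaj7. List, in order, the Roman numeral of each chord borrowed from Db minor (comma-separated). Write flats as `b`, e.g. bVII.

Db major has the diatonic set Db, Ebm, Fm, Gb, Ab, Bbm, Cdim. Dbmaj7, Bbm7, Gbmaj7 and Ab are all diatonic. But Fb (Fb–Ab–Cb) is foreign: the diatonic iii on degree 3 is Fm, whereas Fb comes from Db minor. It is labeled bIII. But Abm (Ab–Cb–Eb) is foreign: the diatonic V on degree 5 is Ab, whereas Abm comes from Db minor. It is labeled v. Dbm7 (Db–Fb–Ab–Cb) is not: scale degree 1 in Db major carries Db (I). In Db minor the chord on that degree is Dbm7, so here it functions as i7, borrowed from the parallel minor.

bIII, v, i7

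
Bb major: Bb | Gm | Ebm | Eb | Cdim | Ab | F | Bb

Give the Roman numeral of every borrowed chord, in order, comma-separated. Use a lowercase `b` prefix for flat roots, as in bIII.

iv, ii°, bVII

The diatonic triads in Bb major are Bb, Cm, Dm, Eb, F, Gm, Adim. Bb, Gm, Eb and F are all diatonic. But Ebm (Eb–Gb–Bb) is foreign: the diatonic IV on degree 4 is Eb, whereas Ebm comes from Bb minor. It is labeled iv. Cdim (C–Eb–Gb) doesn't fit — on degree 2 Bb major would have Cm (ii). Cdim is the degree-2 chord of Bb minor, so it is the borrowed ii°. Ab (Ab–C–Eb) is not: scale degree 7 in Bb major carries Adim (vii°). In Bb minor the chord on that degree is Ab, so here it functions as bVII, borrowed from the parallel minor.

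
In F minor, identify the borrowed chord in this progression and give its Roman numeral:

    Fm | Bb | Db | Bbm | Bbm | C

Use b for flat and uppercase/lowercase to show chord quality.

F minor has the diatonic set Fm, Gdim, Ab, Bbm, C, Db, Eb (with V from harmonic minor). Fm, Db, Bbm and C all belong to that set. But Bb (Bb–D–F) is foreign: the diatonic iv on degree 4 is Bbm, whereas Bb comes from F major. It is labeled IV.

IV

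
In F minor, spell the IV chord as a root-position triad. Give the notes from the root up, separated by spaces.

Bb D F

IV is built on scale degree 4, which is Bb in both F minor and its parallel. Stacking thirds in F major on Bb gives Bb–D–F.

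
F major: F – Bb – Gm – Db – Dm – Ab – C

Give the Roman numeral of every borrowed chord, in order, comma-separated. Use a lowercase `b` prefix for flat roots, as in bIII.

The diatonic triads in F major are F, Gm, Am, Bb, C, Dm, Edim. Of the given chords, F, Bb, Gm, Dm and C are diatonic. Db (Db–F–Ab) doesn't fit — on degree 6 F major would have Dm (vi). Db is the degree-6 chord of F minor, so it is the borrowed bVI. Ab (Ab–C–Eb) doesn't fit — on degree 3 F major would have Am (iii). Ab is the degree-3 chord of F minor, so it is the borrowed bIII.

bVI, bIII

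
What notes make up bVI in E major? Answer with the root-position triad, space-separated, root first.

The root of bVI is the lowered 6th degree: C# becomes C. Stacking thirds in E minor on C gives C–E–G.

C E G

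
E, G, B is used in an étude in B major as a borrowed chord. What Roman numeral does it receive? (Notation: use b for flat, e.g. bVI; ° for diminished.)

iv

The root E is the diatonic 4th degree of B major; the borrowing shows in the chord quality. The diatonic chord on degree 4 would be E (IV), but E–G–B is the minor chord from B minor. As a borrowed chord it is labeled iv.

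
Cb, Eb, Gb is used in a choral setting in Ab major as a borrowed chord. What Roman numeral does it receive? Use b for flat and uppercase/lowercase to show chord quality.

bIII

The root Cb is the lowered 3rd scale degree — diatonically Ab major has C there. Diatonically Ab major has Cm (iii) on that degree; Cb–Eb–Gb is instead the major chord native to Ab minor, so it takes the label bIII.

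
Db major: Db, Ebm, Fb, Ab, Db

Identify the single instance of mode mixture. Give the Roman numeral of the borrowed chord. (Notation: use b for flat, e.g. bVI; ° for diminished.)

bIII

In Db major the diatonic chords are Db, Ebm, Fm, Gb, Ab, Bbm, Cdim. Of the given chords, Db, Ebm and Ab are diatonic. Fb (Fb–Ab–Cb) doesn't fit — on degree 3 Db major would have Fm (iii). Fb is the degree-3 chord of Db minor, so it is the borrowed bIII.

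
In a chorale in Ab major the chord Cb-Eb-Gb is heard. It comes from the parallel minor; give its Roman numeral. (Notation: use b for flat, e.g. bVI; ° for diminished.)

In Ab major scale degree 3 is C; Cb is its lowered form, from Ab minor. The diatonic chord on degree 3 would be Cm (iii), but Cb–Eb–Gb is the major chord from Ab minor. As a borrowed chord it is labeled bIII.

bIII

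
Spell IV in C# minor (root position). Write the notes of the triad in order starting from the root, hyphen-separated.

The root, F#, is scale degree 4 — the same note in C# minor and C# major; only the chord quality changes. Stacking thirds in C# major on F# gives F#–A#–C#.

F#-A#-C#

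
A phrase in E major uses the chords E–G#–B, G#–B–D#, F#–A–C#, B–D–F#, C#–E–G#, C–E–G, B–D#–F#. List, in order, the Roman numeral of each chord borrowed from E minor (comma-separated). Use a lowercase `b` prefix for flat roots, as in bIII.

v, bVI

In E major the diatonic chords are E, F#m, G#m, A, B, C#m, D#dim. Of the given chords, E–G#–B = E, G#–B–D# = G#m, F#–A–C# = F#m, C#–E–G# = C#m and B–D#–F# = B are diatonic. B–D–F# is not: scale degree 5 in E major carries B (V). In E minor the chord on that degree is Bm, so here it functions as v, borrowed from the parallel minor. C–E–G doesn't fit — on degree 6 E major would have C#m (vi). C is the degree-6 chord of E minor, so it is the borrowed bVI.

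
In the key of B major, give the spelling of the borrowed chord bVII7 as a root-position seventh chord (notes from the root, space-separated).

A C# E G

Scale degree 7 in B major is A#. bVII7 uses the lowered form, A, taken from B minor. In B minor the chord on A is A–C#–E–G.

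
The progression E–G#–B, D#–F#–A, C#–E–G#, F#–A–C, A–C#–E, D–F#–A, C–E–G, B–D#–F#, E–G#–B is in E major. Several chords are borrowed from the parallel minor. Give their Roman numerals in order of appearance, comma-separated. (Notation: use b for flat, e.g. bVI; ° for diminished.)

ii°, bVII, bVI

The diatonic triads in E major are E, F#m, G#m, A, B, C#m, D#dim. Of the given chords, E–G#–B = E, D#–F#–A = D#dim, C#–E–G# = C#m, A–C#–E = A and B–D#–F# = B are diatonic. But F#–A–C is foreign: the diatonic ii on degree 2 is F#m, whereas F#dim comes from E minor. It is labeled ii°. D–F#–A doesn't fit — on degree 7 E major would have D#dim (vii°). D is the degree-7 chord of E minor, so it is the borrowed bVII. C–E–G is not: scale degree 6 in E major carries C#m (vi). In E minor the chord on that degree is C, so here it functions as bVI, borrowed from the parallel minor.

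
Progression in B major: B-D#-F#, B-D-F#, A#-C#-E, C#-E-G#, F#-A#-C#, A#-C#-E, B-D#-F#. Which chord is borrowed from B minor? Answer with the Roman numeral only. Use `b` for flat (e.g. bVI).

B major has the diatonic set B, C#m, D#m, E, F#, G#m, A#dim. Of the given chords, B–D#–F# = B, A#–C#–E = A#dim, C#–E–G# = C#m and F#–A#–C# = F# are diatonic. B–D–F# is not: scale degree 1 in B major carries B (I). In B minor the chord on that degree is Bm, so here it functions as i, borrowed from the parallel minor.

i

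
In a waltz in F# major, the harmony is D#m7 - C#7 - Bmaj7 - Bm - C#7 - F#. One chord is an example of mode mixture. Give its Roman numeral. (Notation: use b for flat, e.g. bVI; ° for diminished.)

iv

In F# major the diatonic chords are F#, G#m, A#m, B, C#, D#m, E#dim. D#m7, C#7, Bmaj7 and F# are all diatonic. Bm (B–D–F#) is not: scale degree 4 in F# major carries B (IV). In F# minor the chord on that degree is Bm, so here it functions as iv, borrowed from the parallel minor.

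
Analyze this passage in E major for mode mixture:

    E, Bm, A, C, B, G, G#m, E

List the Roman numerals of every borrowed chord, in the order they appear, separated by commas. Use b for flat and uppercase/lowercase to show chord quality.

The diatonic triads in E major are E, F#m, G#m, A, B, C#m, D#dim. E, A, B and G#m all belong to that set. But Bm (B–D–F#) is foreign: the diatonic V on degree 5 is B, whereas Bm comes from E minor. It is labeled v. C (C–E–G) doesn't fit — on degree 6 E major would have C#m (vi). C is the degree-6 chord of E minor, so it is the borrowed bVI. G (G–B–D) is not: scale degree 3 in E major carries G#m (iii). In E minor the chord on that degree is G, so here it functions as bIII, borrowed from the parallel minor.

v, bVI, bIII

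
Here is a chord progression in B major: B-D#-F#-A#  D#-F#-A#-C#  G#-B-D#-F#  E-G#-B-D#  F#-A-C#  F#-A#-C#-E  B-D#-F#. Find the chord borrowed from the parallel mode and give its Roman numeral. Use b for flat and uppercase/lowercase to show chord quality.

B major has the diatonic set B, C#m, D#m, E, F#, G#m, A#dim. B–D#–F#–A# = Bmaj7, D#–F#–A#–C# = D#m7, G#–B–D#–F# = G#m7, E–G#–B–D# = Emaj7, F#–A#–C#–E = F#7 and B–D#–F# = B are all diatonic. But F#–A–C# is foreign: the diatonic V on degree 5 is F#, whereas F#m comes from B minor. It is labeled v.

v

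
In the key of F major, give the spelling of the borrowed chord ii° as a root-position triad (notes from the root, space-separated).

ii° is built on scale degree 2, which is G in both F major and its parallel. Building the diminished chord from the parallel minor on G: G–Bb–Db.

G Bb Db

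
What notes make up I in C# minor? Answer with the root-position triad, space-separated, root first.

C# E# G#

I is built on scale degree 1, which is C# in both C# minor and its parallel. Stacking thirds in C# major on C# gives C#–E#–G#.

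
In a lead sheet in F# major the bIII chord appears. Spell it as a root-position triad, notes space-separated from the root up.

A C# E

Scale degree 3 in F# major is A#. bIII uses the lowered form, A, taken from F# minor. Building the major chord from the parallel minor on A: A–C#–E.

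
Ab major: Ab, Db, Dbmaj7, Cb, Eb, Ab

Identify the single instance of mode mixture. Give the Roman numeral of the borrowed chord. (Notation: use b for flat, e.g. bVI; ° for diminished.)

bIII

In Ab major the diatonic chords are Ab, Bbm, Cm, Db, Eb, Fm, Gdim. Ab, Db, Dbmaj7 and Eb all belong to that set. Cb (Cb–Eb–Gb) doesn't fit — on degree 3 Ab major would have Cm (iii). Cb is the degree-3 chord of Ab minor, so it is the borrowed bIII.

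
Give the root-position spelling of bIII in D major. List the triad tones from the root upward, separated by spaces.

The root of bIII is the lowered 3rd degree: F# becomes F. In D minor the chord on F is F–A–C.

F A C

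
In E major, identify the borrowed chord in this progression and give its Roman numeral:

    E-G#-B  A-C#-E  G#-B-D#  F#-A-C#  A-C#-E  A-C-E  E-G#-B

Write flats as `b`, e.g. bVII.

In E major the diatonic chords are E, F#m, G#m, A, B, C#m, D#dim. E–G#–B = E, A–C#–E = A, G#–B–D# = G#m and F#–A–C# = F#m are all diatonic. But A–C–E is foreign: the diatonic IV on degree 4 is A, whereas Am comes from E minor. It is labeled iv.

iv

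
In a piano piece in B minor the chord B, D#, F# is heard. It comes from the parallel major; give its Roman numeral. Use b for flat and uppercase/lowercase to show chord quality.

I

B is scale degree 1 in B minor. The diatonic chord on degree 1 would be Bm (i), but B–D#–F# is the major chord from B major. As a borrowed chord it is labeled I.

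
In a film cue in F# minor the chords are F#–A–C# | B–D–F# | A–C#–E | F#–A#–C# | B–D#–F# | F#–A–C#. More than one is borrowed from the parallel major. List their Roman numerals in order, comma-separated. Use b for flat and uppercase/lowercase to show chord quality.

I, IV

The diatonic triads in F# minor (with V from harmonic minor) are F#m, G#dim, A, Bm, C#, D, E. F#–A–C# = F#m, B–D–F# = Bm and A–C#–E = A all belong to that set. F#–A#–C# doesn't fit — on degree 1 F# minor would have F#m (i). F# is the degree-1 chord of F# major, so it is the borrowed I. But B–D#–F# is foreign: the diatonic iv on degree 4 is Bm, whereas B comes from F# major. It is labeled IV.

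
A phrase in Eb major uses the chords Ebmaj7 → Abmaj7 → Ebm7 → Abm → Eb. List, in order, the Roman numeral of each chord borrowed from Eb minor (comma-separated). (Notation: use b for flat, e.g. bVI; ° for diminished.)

i7, iv

In Eb major the diatonic chords are Eb, Fm, Gm, Ab, Bb, Cm, Ddim. Of the given chords, Ebmaj7, Abmaj7 and Eb are diatonic. Ebm7 (Eb–Gb–Bb–Db) doesn't fit — on degree 1 Eb major would have Eb (I). Ebm7 is the degree-1 chord of Eb minor, so it is the borrowed i7. Abm (Ab–Cb–Eb) is not: scale degree 4 in Eb major carries Ab (IV). In Eb minor the chord on that degree is Abm, so here it functions as iv, borrowed from the parallel minor.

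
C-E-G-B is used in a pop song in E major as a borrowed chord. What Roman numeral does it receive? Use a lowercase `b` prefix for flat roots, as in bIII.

In E major scale degree 6 is C#; C is its lowered form, from E minor. Diatonically E major has C#m (vi) on that degree; C–E–G–B is instead the major-seventh chord native to E minor, so it takes the label bVImaj7.

bVImaj7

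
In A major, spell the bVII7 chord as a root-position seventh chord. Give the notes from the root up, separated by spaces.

G B D F

Scale degree 7 in A major is G#. bVII7 uses the lowered form, G, taken from A minor. Building the dominant-seventh chord from the parallel minor on G: G–B–D–F.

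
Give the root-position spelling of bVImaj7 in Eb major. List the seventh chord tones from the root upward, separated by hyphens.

Cb-Eb-Gb-Bb

bVImaj7 is built on the lowered scale degree 6. In Eb major degree 6 is C; lowered it becomes Cb. Stacking thirds in Eb minor on Cb gives Cb–Eb–Gb–Bb.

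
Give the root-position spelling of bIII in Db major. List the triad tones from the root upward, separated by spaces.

Fb Ab Cb

Scale degree 3 in Db major is F. bIII uses the lowered form, Fb, taken from Db minor. Building the major chord from the parallel minor on Fb: Fb–Ab–Cb.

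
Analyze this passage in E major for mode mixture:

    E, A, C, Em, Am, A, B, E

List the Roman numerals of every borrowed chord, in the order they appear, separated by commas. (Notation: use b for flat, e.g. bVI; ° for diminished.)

bVI, i, iv

In E major the diatonic chords are E, F#m, G#m, A, B, C#m, D#dim. Of the given chords, E, A and B are diatonic. C (C–E–G) is not: scale degree 6 in E major carries C#m (vi). In E minor the chord on that degree is C, so here it functions as bVI, borrowed from the parallel minor. But Em (E–G–B) is foreign: the diatonic I on degree 1 is E, whereas Em comes from E minor. It is labeled i. But Am (A–C–E) is foreign: the diatonic IV on degree 4 is A, whereas Am comes from E minor. It is labeled iv.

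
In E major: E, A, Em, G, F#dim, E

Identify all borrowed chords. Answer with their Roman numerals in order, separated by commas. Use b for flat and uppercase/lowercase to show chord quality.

i, bIII, ii°

E major has the diatonic set E, F#m, G#m, A, B, C#m, D#dim. E and A both belong to that set. Em (E–G–B) doesn't fit — on degree 1 E major would have E (I). Em is the degree-1 chord of E minor, so it is the borrowed i. G (G–B–D) doesn't fit — on degree 3 E major would have G#m (iii). G is the degree-3 chord of E minor, so it is the borrowed bIII. F#dim (F#–A–C) doesn't fit — on degree 2 E major would have F#m (ii). F#dim is the degree-2 chord of E minor, so it is the borrowed ii°.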